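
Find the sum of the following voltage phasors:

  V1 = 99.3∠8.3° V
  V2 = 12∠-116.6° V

Step 1 — Convert each phasor to rectangular form:
  V1 = 99.3·(cos(8.3°) + j·sin(8.3°)) = 98.26 + j14.33 V
  V2 = 12·(cos(-116.6°) + j·sin(-116.6°)) = -5.373 - j10.73 V
Step 2 — Sum components: V_total = 92.89 + j3.605 V.
Step 3 — Convert to polar: |V_total| = 92.96 V, ∠V_total = 2.2°.

V_total = 92.96∠2.2° V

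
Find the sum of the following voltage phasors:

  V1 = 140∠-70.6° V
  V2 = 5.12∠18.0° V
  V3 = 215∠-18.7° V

Step 1 — Convert each phasor to rectangular form:
  V1 = 140·(cos(-70.6°) + j·sin(-70.6°)) = 46.5 - j132.1 V
  V2 = 5.12·(cos(18.0°) + j·sin(18.0°)) = 4.869 + j1.582 V
  V3 = 215·(cos(-18.7°) + j·sin(-18.7°)) = 203.7 - j68.93 V
Step 2 — Sum components: V_total = 255 - j199.4 V.
Step 3 — Convert to polar: |V_total| = 323.7 V, ∠V_total = -38.0°.

V_total = 323.7∠-38.0° V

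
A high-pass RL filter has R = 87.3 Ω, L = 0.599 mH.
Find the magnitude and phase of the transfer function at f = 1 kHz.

Step 1 — Angular frequency: ω = 2π·1000 = 6283 rad/s.
Step 2 — Transfer function: H(jω) = jωL/(R + jωL).
Step 3 — Numerator jωL = j·3.764; denominator R + jωL = 87.3 + j3.764.
Step 4 — H = 0.001855 + j0.04303.
Step 5 — Magnitude: |H| = 0.04307 (-27.3 dB); phase: φ = 87.5°.

|H| = 0.04307 (-27.3 dB), φ = 87.5°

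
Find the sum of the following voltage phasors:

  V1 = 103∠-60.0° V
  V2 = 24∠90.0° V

Step 1 — Convert each phasor to rectangular form:
  V1 = 103·(cos(-60.0°) + j·sin(-60.0°)) = 51.5 - j89.2 V
  V2 = 24·(cos(90.0°) + j·sin(90.0°)) = 0 + j24 V
Step 2 — Sum components: V_total = 51.5 - j65.2 V.
Step 3 — Convert to polar: |V_total| = 83.09 V, ∠V_total = -51.7°.

V_total = 83.09∠-51.7° V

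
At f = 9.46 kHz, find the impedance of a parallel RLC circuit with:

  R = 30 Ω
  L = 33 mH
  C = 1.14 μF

Step 1 — Angular frequency: ω = 2π·f = 2π·9460 = 5.944e+04 rad/s.
Step 2 — Component impedances:
  R: Z = R = 30 Ω
  L: Z = jωL = j·5.944e+04·0.033 = 0 + j1961 Ω
  C: Z = 1/(jωC) = -j/(ω·C) = 0 - j14.76 Ω
Step 3 — Parallel combination: 1/Z_total = 1/R + 1/L + 1/C; Z_total = 5.917 - j11.94 Ω = 13.32∠-63.6° Ω.

Z = 5.917 - j11.94 Ω = 13.32∠-63.6° Ω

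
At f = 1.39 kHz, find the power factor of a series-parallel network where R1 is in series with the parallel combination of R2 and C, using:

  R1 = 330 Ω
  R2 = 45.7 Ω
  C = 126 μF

Step 1 — Angular frequency: ω = 2π·f = 2π·1390 = 8734 rad/s.
Step 2 — Component impedances:
  R1: Z = R = 330 Ω
  R2: Z = R = 45.7 Ω
  C: Z = 1/(jωC) = -j/(ω·C) = 0 - j0.9087 Ω
Step 3 — Parallel branch: R2 || C = 1/(1/R2 + 1/C) = 0.01806 - j0.9084 Ω.
Step 4 — Series with R1: Z_total = R1 + (R2 || C) = 330 - j0.9084 Ω = 330∠-0.2° Ω.
Step 5 — Power factor: PF = cos(φ) = Re(Z)/|Z| = 330/330 = 1.
Step 6 — Type: Im(Z) = -0.9084 ⇒ leading (phase φ = -0.2°).

PF = 1 (leading, φ = -0.2°)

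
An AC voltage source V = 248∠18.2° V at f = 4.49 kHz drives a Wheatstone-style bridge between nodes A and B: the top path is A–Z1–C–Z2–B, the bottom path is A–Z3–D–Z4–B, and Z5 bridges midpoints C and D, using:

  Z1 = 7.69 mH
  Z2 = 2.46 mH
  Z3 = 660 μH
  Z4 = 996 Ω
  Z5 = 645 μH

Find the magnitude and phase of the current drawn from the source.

Step 1 — Angular frequency: ω = 2π·f = 2π·4490 = 2.821e+04 rad/s.
Step 2 — Component impedances:
  Z1: Z = jωL = j·2.821e+04·0.00769 = 0 + j216.9 Ω
  Z2: Z = jωL = j·2.821e+04·0.00246 = 0 + j69.4 Ω
  Z3: Z = jωL = j·2.821e+04·0.00066 = 0 + j18.62 Ω
  Z4: Z = R = 996 Ω
  Z5: Z = jωL = j·2.821e+04·0.000645 = 0 + j18.2 Ω
Step 3 — Bridge requires nodal analysis (the Z5 bridge couples midpoints C and D, so the two paths cannot be reduced to a simple series/parallel combination). Setting node B to ground and injecting 1 A at node A, the 3-node admittance system at A, C, D solves to V_A = Z_AB = 7.193 + j100.3 Ω = 100.5∠85.9° Ω.
Step 4 — Source phasor: V = 248∠18.2° V = 235.6 + j77.46 V.
Step 5 — Ohm's law: I = V / Z_total = (235.6 + j77.46) / (7.193 + j100.3) = 0.9364 - j2.283 A.
Step 6 — Convert to polar: |I| = 2.467 A, ∠I = -67.7°.

I = 2.467∠-67.7° A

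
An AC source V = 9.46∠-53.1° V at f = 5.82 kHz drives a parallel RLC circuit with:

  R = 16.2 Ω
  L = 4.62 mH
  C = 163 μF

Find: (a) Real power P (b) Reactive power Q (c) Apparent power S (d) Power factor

Step 1 — Angular frequency: ω = 2π·f = 2π·5820 = 3.657e+04 rad/s.
Step 2 — Component impedances:
  R: Z = R = 16.2 Ω
  L: Z = jωL = j·3.657e+04·0.00462 = 0 + j168.9 Ω
  C: Z = 1/(jωC) = -j/(ω·C) = 0 - j0.1678 Ω
Step 3 — Parallel combination: 1/Z_total = 1/R + 1/L + 1/C; Z_total = 0.001741 - j0.1679 Ω = 0.1679∠-89.4° Ω.
Step 4 — Source phasor: V = 9.46∠-53.1° V = 5.68 - j7.565 V.
Step 5 — Current: I = V / Z = 45.4 + j33.36 A = 56.33∠36.3° A.
Step 6 — Complex power: S = V·I* = 5.524 - j532.9 VA.
Step 7 — Real power: P = Re(S) = 5.524 W.
Step 8 — Reactive power: Q = Im(S) = -532.9 VAR.
Step 9 — Apparent power: |S| = 532.9 VA.
Step 10 — Power factor: PF = P/|S| = 0.01037 (leading).

(a) P = 5.524 W  (b) Q = -532.9 VAR  (c) S = 532.9 VA  (d) PF = 0.01037 (leading)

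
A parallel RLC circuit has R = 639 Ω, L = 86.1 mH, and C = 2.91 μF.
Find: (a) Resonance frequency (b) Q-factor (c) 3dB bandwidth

Step 1 — Resonance: ω₀ = 1/√(LC) = 1/√(0.0861·2.91e-06) = 1998 rad/s.
Step 2 — f₀ = ω₀/(2π) = 318 Hz.
Step 3 — Parallel Q: Q = R/(ω₀L) = 639/(1998·0.0861) = 3.715.
Step 4 — Bandwidth: Δω = ω₀/Q = 537.8 rad/s; BW = Δω/(2π) = 85.59 Hz.

(a) f₀ = 318 Hz  (b) Q = 3.715  (c) BW = 85.59 Hz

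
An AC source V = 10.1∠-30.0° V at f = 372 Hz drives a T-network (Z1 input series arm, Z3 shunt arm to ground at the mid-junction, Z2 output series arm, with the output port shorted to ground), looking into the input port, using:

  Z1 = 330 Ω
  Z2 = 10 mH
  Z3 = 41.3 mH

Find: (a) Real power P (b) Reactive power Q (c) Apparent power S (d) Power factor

Step 1 — Angular frequency: ω = 2π·f = 2π·372 = 2337 rad/s.
Step 2 — Component impedances:
  Z1: Z = R = 330 Ω
  Z2: Z = jωL = j·2337·0.01 = 0 + j23.37 Ω
  Z3: Z = jωL = j·2337·0.0413 = 0 + j96.53 Ω
Step 3 — With the output port shorted to ground, the output series arm Z2 runs from the junction to ground; the shunt arm Z3 also runs from the junction to ground. They appear in parallel: Z3 || Z2 = 0 + j18.82 Ω.
Step 4 — Series with input arm Z1: Z_in = Z1 + (Z3 || Z2) = 330 + j18.82 Ω = 330.5∠3.3° Ω.
Step 5 — Source phasor: V = 10.1∠-30.0° V = 8.747 - j5.05 V.
Step 6 — Current: I = V / Z = 0.02555 - j0.01676 A = 0.03056∠-33.3° A.
Step 7 — Complex power: S = V·I* = 0.3081 + j0.01757 VA.
Step 8 — Real power: P = Re(S) = 0.3081 W.
Step 9 — Reactive power: Q = Im(S) = 0.01757 VAR.
Step 10 — Apparent power: |S| = 0.3086 VA.
Step 11 — Power factor: PF = P/|S| = 0.9984 (lagging).

(a) P = 0.3081 W  (b) Q = 0.01757 VAR  (c) S = 0.3086 VA  (d) PF = 0.9984 (lagging)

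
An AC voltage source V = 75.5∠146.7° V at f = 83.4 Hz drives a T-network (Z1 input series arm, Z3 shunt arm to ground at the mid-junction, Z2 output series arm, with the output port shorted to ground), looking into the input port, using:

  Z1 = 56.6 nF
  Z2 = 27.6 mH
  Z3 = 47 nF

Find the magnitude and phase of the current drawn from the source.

Step 1 — Angular frequency: ω = 2π·f = 2π·83.4 = 524 rad/s.
Step 2 — Component impedances:
  Z1: Z = 1/(jωC) = -j/(ω·C) = 0 - j3.372e+04 Ω
  Z2: Z = jωL = j·524·0.0276 = 0 + j14.46 Ω
  Z3: Z = 1/(jωC) = -j/(ω·C) = 0 - j4.06e+04 Ω
Step 3 — With the output port shorted to ground, the output series arm Z2 runs from the junction to ground; the shunt arm Z3 also runs from the junction to ground. They appear in parallel: Z3 || Z2 = 0 + j14.47 Ω.
Step 4 — Series with input arm Z1: Z_in = Z1 + (Z3 || Z2) = 0 - j3.37e+04 Ω = 3.37e+04∠-90.0° Ω.
Step 5 — Source phasor: V = 75.5∠146.7° V = -63.1 + j41.45 V.
Step 6 — Ohm's law: I = V / Z_total = (-63.1 + j41.45) / (0 - j3.37e+04) = -0.00123 - j0.001872 A.
Step 7 — Convert to polar: |I| = 0.00224 A, ∠I = -123.3°.

I = 0.00224∠-123.3° A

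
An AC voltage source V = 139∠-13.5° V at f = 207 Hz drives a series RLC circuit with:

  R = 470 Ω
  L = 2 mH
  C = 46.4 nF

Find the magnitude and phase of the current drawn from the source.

Step 1 — Angular frequency: ω = 2π·f = 2π·207 = 1301 rad/s.
Step 2 — Component impedances:
  R: Z = R = 470 Ω
  L: Z = jωL = j·1301·0.002 = 0 + j2.601 Ω
  C: Z = 1/(jωC) = -j/(ω·C) = 0 - j1.657e+04 Ω
Step 3 — Series combination: Z_total = R + L + C = 470 - j1.657e+04 Ω = 1.657e+04∠-88.4° Ω.
Step 4 — Source phasor: V = 139∠-13.5° V = 135.2 - j32.45 V.
Step 5 — Ohm's law: I = V / Z_total = (135.2 - j32.45) / (470 - j1.657e+04) = 0.002188 + j0.008096 A.
Step 6 — Convert to polar: |I| = 0.008386 A, ∠I = 74.9°.

I = 0.008386∠74.9° A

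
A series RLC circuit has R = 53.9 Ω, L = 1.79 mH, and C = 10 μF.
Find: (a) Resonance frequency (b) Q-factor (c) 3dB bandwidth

Step 1 — Resonance: ω₀ = 1/√(LC) = 1/√(0.00179·1e-05) = 7474 rad/s.
Step 2 — f₀ = ω₀/(2π) = 1190 Hz.
Step 3 — Series Q: Q = ω₀L/R = 7474·0.00179/53.9 = 0.2482.
Step 4 — Bandwidth: Δω = ω₀/Q = 3.011e+04 rad/s; BW = Δω/(2π) = 4792 Hz.

(a) f₀ = 1190 Hz  (b) Q = 0.2482  (c) BW = 4792 Hz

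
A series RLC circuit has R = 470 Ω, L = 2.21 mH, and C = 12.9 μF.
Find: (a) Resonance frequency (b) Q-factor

Step 1 — Resonance condition Im(Z)=0 gives ω₀ = 1/√(LC).
Step 2 — ω₀ = 1/√(0.00221·1.29e-05) = 5923 rad/s.
Step 3 — f₀ = ω₀/(2π) = 942.6 Hz.
Step 4 — Series Q: Q = ω₀L/R = 5923·0.00221/470 = 0.02785.

(a) f₀ = 942.6 Hz  (b) Q = 0.02785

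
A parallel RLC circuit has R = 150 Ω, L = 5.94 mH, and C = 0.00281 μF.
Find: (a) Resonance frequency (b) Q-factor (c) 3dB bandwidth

Step 1 — Resonance: ω₀ = 1/√(LC) = 1/√(0.00594·2.81e-09) = 2.448e+05 rad/s.
Step 2 — f₀ = ω₀/(2π) = 3.896e+04 Hz.
Step 3 — Parallel Q: Q = R/(ω₀L) = 150/(2.448e+05·0.00594) = 0.1032.
Step 4 — Bandwidth: Δω = ω₀/Q = 2.372e+06 rad/s; BW = Δω/(2π) = 3.776e+05 Hz.

(a) f₀ = 3.896e+04 Hz  (b) Q = 0.1032  (c) BW = 3.776e+05 Hz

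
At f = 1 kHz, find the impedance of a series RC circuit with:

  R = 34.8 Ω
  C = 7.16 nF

Step 1 — Angular frequency: ω = 2π·f = 2π·1000 = 6283 rad/s.
Step 2 — Component impedances:
  R: Z = R = 34.8 Ω
  C: Z = 1/(jωC) = -j/(ω·C) = 0 - j2.223e+04 Ω
Step 3 — Series combination: Z_total = R + C = 34.8 - j2.223e+04 Ω = 2.223e+04∠-89.9° Ω.

Z = 34.8 - j2.223e+04 Ω = 2.223e+04∠-89.9° Ω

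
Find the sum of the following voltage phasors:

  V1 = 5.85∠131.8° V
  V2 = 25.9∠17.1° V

Step 1 — Convert each phasor to rectangular form:
  V1 = 5.85·(cos(131.8°) + j·sin(131.8°)) = -3.899 + j4.361 V
  V2 = 25.9·(cos(17.1°) + j·sin(17.1°)) = 24.76 + j7.616 V
Step 2 — Sum components: V_total = 20.86 + j11.98 V.
Step 3 — Convert to polar: |V_total| = 24.05 V, ∠V_total = 29.9°.

V_total = 24.05∠29.9° V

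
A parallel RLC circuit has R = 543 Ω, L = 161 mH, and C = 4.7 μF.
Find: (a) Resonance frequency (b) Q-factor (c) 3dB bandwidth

Step 1 — Resonance: ω₀ = 1/√(LC) = 1/√(0.161·4.7e-06) = 1150 rad/s.
Step 2 — f₀ = ω₀/(2π) = 183 Hz.
Step 3 — Parallel Q: Q = R/(ω₀L) = 543/(1150·0.161) = 2.934.
Step 4 — Bandwidth: Δω = ω₀/Q = 391.8 rad/s; BW = Δω/(2π) = 62.36 Hz.

(a) f₀ = 183 Hz  (b) Q = 2.934  (c) BW = 62.36 Hz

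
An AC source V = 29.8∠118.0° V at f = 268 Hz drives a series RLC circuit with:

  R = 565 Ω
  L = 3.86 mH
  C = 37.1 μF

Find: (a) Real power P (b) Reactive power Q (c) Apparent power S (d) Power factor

Step 1 — Angular frequency: ω = 2π·f = 2π·268 = 1684 rad/s.
Step 2 — Component impedances:
  R: Z = R = 565 Ω
  L: Z = jωL = j·1684·0.00386 = 0 + j6.5 Ω
  C: Z = 1/(jωC) = -j/(ω·C) = 0 - j16.01 Ω
Step 3 — Series combination: Z_total = R + L + C = 565 - j9.507 Ω = 565.1∠-1.0° Ω.
Step 4 — Source phasor: V = 29.8∠118.0° V = -13.99 + j26.31 V.
Step 5 — Current: I = V / Z = -0.02554 + j0.04614 A = 0.05274∠119.0° A.
Step 6 — Complex power: S = V·I* = 1.571 - j0.02644 VA.
Step 7 — Real power: P = Re(S) = 1.571 W.
Step 8 — Reactive power: Q = Im(S) = -0.02644 VAR.
Step 9 — Apparent power: |S| = 1.572 VA.
Step 10 — Power factor: PF = P/|S| = 0.9999 (leading).

(a) P = 1.571 W  (b) Q = -0.02644 VAR  (c) S = 1.572 VA  (d) PF = 0.9999 (leading)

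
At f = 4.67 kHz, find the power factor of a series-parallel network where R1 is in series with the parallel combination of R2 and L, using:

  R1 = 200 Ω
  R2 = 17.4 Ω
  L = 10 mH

Step 1 — Angular frequency: ω = 2π·f = 2π·4670 = 2.934e+04 rad/s.
Step 2 — Component impedances:
  R1: Z = R = 200 Ω
  R2: Z = R = 17.4 Ω
  L: Z = jωL = j·2.934e+04·0.01 = 0 + j293.4 Ω
Step 3 — Parallel branch: R2 || L = 1/(1/R2 + 1/L) = 17.34 + j1.028 Ω.
Step 4 — Series with R1: Z_total = R1 + (R2 || L) = 217.3 + j1.028 Ω = 217.3∠0.3° Ω.
Step 5 — Power factor: PF = cos(φ) = Re(Z)/|Z| = 217.3/217.3 = 1.
Step 6 — Type: Im(Z) = 1.028 ⇒ lagging (phase φ = 0.3°).

PF = 1 (lagging, φ = 0.3°)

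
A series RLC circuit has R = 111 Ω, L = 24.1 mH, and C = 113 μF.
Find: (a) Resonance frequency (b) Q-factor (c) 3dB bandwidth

Step 1 — Resonance: ω₀ = 1/√(LC) = 1/√(0.0241·0.000113) = 606 rad/s.
Step 2 — f₀ = ω₀/(2π) = 96.44 Hz.
Step 3 — Series Q: Q = ω₀L/R = 606·0.0241/111 = 0.1316.
Step 4 — Bandwidth: Δω = ω₀/Q = 4606 rad/s; BW = Δω/(2π) = 733 Hz.

(a) f₀ = 96.44 Hz  (b) Q = 0.1316  (c) BW = 733 Hz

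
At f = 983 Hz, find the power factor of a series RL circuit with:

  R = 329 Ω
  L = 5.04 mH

Step 1 — Angular frequency: ω = 2π·f = 2π·983 = 6176 rad/s.
Step 2 — Component impedances:
  R: Z = R = 329 Ω
  L: Z = jωL = j·6176·0.00504 = 0 + j31.13 Ω
Step 3 — Series combination: Z_total = R + L = 329 + j31.13 Ω = 330.5∠5.4° Ω.
Step 4 — Power factor: PF = cos(φ) = Re(Z)/|Z| = 329/330.47 = 0.9956.
Step 5 — Type: Im(Z) = 31.13 ⇒ lagging (phase φ = 5.4°).

PF = 0.9956 (lagging, φ = 5.4°)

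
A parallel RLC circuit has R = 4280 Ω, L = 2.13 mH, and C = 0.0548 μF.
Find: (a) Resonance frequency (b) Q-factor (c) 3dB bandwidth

Step 1 — Resonance: ω₀ = 1/√(LC) = 1/√(0.00213·5.48e-08) = 9.256e+04 rad/s.
Step 2 — f₀ = ω₀/(2π) = 1.473e+04 Hz.
Step 3 — Parallel Q: Q = R/(ω₀L) = 4280/(9.256e+04·0.00213) = 21.71.
Step 4 — Bandwidth: Δω = ω₀/Q = 4264 rad/s; BW = Δω/(2π) = 678.6 Hz.

(a) f₀ = 1.473e+04 Hz  (b) Q = 21.71  (c) BW = 678.6 Hz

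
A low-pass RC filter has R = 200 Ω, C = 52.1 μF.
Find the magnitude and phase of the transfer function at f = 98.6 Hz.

Step 1 — Angular frequency: ω = 2π·98.6 = 619.5 rad/s.
Step 2 — Transfer function: H(jω) = 1/(1 + jωRC).
Step 3 — Denominator: 1 + jωRC = 1 + j·619.5·200·5.21e-05 = 1 + j6.455.
Step 4 — H = 0.02343 - j0.1513.
Step 5 — Magnitude: |H| = 0.1531 (-16.3 dB); phase: φ = -81.2°.

|H| = 0.1531 (-16.3 dB), φ = -81.2°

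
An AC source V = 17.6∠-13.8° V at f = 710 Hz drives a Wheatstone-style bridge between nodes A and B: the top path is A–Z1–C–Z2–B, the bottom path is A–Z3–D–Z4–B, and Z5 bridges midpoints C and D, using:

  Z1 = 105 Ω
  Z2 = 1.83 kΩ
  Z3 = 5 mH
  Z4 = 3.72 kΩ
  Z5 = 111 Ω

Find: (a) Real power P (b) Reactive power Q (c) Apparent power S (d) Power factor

Step 1 — Angular frequency: ω = 2π·f = 2π·710 = 4461 rad/s.
Step 2 — Component impedances:
  Z1: Z = R = 105 Ω
  Z2: Z = R = 1830 Ω
  Z3: Z = jωL = j·4461·0.005 = 0 + j22.31 Ω
  Z4: Z = R = 3720 Ω
  Z5: Z = R = 111 Ω
Step 3 — Bridge requires nodal analysis (the Z5 bridge couples midpoints C and D, so the two paths cannot be reduced to a simple series/parallel combination). Setting node B to ground and injecting 1 A at node A, the 3-node admittance system at A, C, D solves to V_A = Z_AB = 1252 + j9.579 Ω = 1252∠0.4° Ω.
Step 4 — Source phasor: V = 17.6∠-13.8° V = 17.09 - j4.198 V.
Step 5 — Current: I = V / Z = 0.01363 - j0.003459 A = 0.01406∠-14.2° A.
Step 6 — Complex power: S = V·I* = 0.2475 + j0.001894 VA.
Step 7 — Real power: P = Re(S) = 0.2475 W.
Step 8 — Reactive power: Q = Im(S) = 0.001894 VAR.
Step 9 — Apparent power: |S| = 0.2475 VA.
Step 10 — Power factor: PF = P/|S| = 1 (lagging).

(a) P = 0.2475 W  (b) Q = 0.001894 VAR  (c) S = 0.2475 VA  (d) PF = 1 (lagging)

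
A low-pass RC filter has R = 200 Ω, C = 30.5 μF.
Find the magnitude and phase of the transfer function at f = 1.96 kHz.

Step 1 — Angular frequency: ω = 2π·1960 = 1.232e+04 rad/s.
Step 2 — Transfer function: H(jω) = 1/(1 + jωRC).
Step 3 — Denominator: 1 + jωRC = 1 + j·1.232e+04·200·3.05e-05 = 1 + j75.12.
Step 4 — H = 0.0001772 - j0.01331.
Step 5 — Magnitude: |H| = 0.01331 (-37.5 dB); phase: φ = -89.2°.

|H| = 0.01331 (-37.5 dB), φ = -89.2°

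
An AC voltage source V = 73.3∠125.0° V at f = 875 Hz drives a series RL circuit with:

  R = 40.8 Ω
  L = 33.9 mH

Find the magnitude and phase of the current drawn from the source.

Step 1 — Angular frequency: ω = 2π·f = 2π·875 = 5498 rad/s.
Step 2 — Component impedances:
  R: Z = R = 40.8 Ω
  L: Z = jωL = j·5498·0.0339 = 0 + j186.4 Ω
Step 3 — Series combination: Z_total = R + L = 40.8 + j186.4 Ω = 190.8∠77.7° Ω.
Step 4 — Source phasor: V = 73.3∠125.0° V = -42.04 + j60.04 V.
Step 5 — Ohm's law: I = V / Z_total = (-42.04 + j60.04) / (40.8 + j186.4) = 0.2603 + j0.2826 A.
Step 6 — Convert to polar: |I| = 0.3842 A, ∠I = 47.3°.

I = 0.3842∠47.3° A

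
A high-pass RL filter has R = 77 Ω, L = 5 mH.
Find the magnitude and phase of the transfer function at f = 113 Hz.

Step 1 — Angular frequency: ω = 2π·113 = 710 rad/s.
Step 2 — Transfer function: H(jω) = jωL/(R + jωL).
Step 3 — Numerator jωL = j·3.55; denominator R + jωL = 77 + j3.55.
Step 4 — H = 0.002121 + j0.04601.
Step 5 — Magnitude: |H| = 0.04605 (-26.7 dB); phase: φ = 87.4°.

|H| = 0.04605 (-26.7 dB), φ = 87.4°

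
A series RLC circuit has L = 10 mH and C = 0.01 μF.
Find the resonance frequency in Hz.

Step 1 — Resonance condition Im(Z)=0 gives ω₀ = 1/√(LC).
Step 2 — ω₀ = 1/√(0.01·1e-08) = 1e+05 rad/s.
Step 3 — f₀ = ω₀/(2π) = 1.592e+04 Hz.

f₀ = 1.592e+04 Hz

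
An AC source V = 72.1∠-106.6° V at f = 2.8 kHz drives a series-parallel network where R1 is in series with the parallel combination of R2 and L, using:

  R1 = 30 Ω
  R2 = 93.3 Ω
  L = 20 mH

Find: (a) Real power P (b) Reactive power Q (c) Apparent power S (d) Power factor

Step 1 — Angular frequency: ω = 2π·f = 2π·2800 = 1.759e+04 rad/s.
Step 2 — Component impedances:
  R1: Z = R = 30 Ω
  R2: Z = R = 93.3 Ω
  L: Z = jωL = j·1.759e+04·0.02 = 0 + j351.9 Ω
Step 3 — Parallel branch: R2 || L = 1/(1/R2 + 1/L) = 87.17 + j23.11 Ω.
Step 4 — Series with R1: Z_total = R1 + (R2 || L) = 117.2 + j23.11 Ω = 119.4∠11.2° Ω.
Step 5 — Source phasor: V = 72.1∠-106.6° V = -20.6 - j69.1 V.
Step 6 — Current: I = V / Z = -0.2812 - j0.5342 A = 0.6037∠-117.8° A.
Step 7 — Complex power: S = V·I* = 42.7 + j8.424 VA.
Step 8 — Real power: P = Re(S) = 42.7 W.
Step 9 — Reactive power: Q = Im(S) = 8.424 VAR.
Step 10 — Apparent power: |S| = 43.53 VA.
Step 11 — Power factor: PF = P/|S| = 0.9811 (lagging).

(a) P = 42.7 W  (b) Q = 8.424 VAR  (c) S = 43.53 VA  (d) PF = 0.9811 (lagging)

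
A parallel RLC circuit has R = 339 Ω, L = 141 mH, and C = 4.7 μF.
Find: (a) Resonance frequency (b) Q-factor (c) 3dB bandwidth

Step 1 — Resonance: ω₀ = 1/√(LC) = 1/√(0.141·4.7e-06) = 1228 rad/s.
Step 2 — f₀ = ω₀/(2π) = 195.5 Hz.
Step 3 — Parallel Q: Q = R/(ω₀L) = 339/(1228·0.141) = 1.957.
Step 4 — Bandwidth: Δω = ω₀/Q = 627.6 rad/s; BW = Δω/(2π) = 99.89 Hz.

(a) f₀ = 195.5 Hz  (b) Q = 1.957  (c) BW = 99.89 Hz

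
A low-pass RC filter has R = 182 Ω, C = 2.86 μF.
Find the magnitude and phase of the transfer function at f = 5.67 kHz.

Step 1 — Angular frequency: ω = 2π·5670 = 3.563e+04 rad/s.
Step 2 — Transfer function: H(jω) = 1/(1 + jωRC).
Step 3 — Denominator: 1 + jωRC = 1 + j·3.563e+04·182·2.86e-06 = 1 + j18.54.
Step 4 — H = 0.0029 - j0.05377.
Step 5 — Magnitude: |H| = 0.05385 (-25.4 dB); phase: φ = -86.9°.

|H| = 0.05385 (-25.4 dB), φ = -86.9°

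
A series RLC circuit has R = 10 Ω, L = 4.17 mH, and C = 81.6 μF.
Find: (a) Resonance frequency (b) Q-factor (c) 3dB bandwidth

Step 1 — Resonance condition Im(Z)=0 gives ω₀ = 1/√(LC).
Step 2 — ω₀ = 1/√(0.00417·8.16e-05) = 1714 rad/s.
Step 3 — f₀ = ω₀/(2π) = 272.8 Hz.
Step 4 — Series Q: Q = ω₀L/R = 1714·0.00417/10 = 0.7149.
Step 5 — 3dB bandwidth: Δω = ω₀/Q = 2398 rad/s; BW = Δω/(2π) = 381.7 Hz.

(a) f₀ = 272.8 Hz  (b) Q = 0.7149  (c) BW = 381.7 Hz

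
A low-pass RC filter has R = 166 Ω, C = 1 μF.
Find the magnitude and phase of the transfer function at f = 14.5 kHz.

Step 1 — Angular frequency: ω = 2π·1.45e+04 = 9.111e+04 rad/s.
Step 2 — Transfer function: H(jω) = 1/(1 + jωRC).
Step 3 — Denominator: 1 + jωRC = 1 + j·9.111e+04·166·1e-06 = 1 + j15.12.
Step 4 — H = 0.004353 - j0.06583.
Step 5 — Magnitude: |H| = 0.06598 (-23.6 dB); phase: φ = -86.2°.

|H| = 0.06598 (-23.6 dB), φ = -86.2°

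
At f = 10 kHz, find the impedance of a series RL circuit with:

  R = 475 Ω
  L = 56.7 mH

Step 1 — Angular frequency: ω = 2π·f = 2π·1e+04 = 6.283e+04 rad/s.
Step 2 — Component impedances:
  R: Z = R = 475 Ω
  L: Z = jωL = j·6.283e+04·0.0567 = 0 + j3563 Ω
Step 3 — Series combination: Z_total = R + L = 475 + j3563 Ω = 3594∠82.4° Ω.

Z = 475 + j3563 Ω = 3594∠82.4° Ω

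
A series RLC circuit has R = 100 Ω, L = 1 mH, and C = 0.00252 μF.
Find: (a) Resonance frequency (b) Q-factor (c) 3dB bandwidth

Step 1 — Resonance: ω₀ = 1/√(LC) = 1/√(0.001·2.52e-09) = 6.299e+05 rad/s.
Step 2 — f₀ = ω₀/(2π) = 1.003e+05 Hz.
Step 3 — Series Q: Q = ω₀L/R = 6.299e+05·0.001/100 = 6.299.
Step 4 — Bandwidth: Δω = ω₀/Q = 1e+05 rad/s; BW = Δω/(2π) = 1.592e+04 Hz.

(a) f₀ = 1.003e+05 Hz  (b) Q = 6.299  (c) BW = 1.592e+04 Hz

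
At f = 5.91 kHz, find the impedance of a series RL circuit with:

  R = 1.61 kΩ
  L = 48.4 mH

Step 1 — Angular frequency: ω = 2π·f = 2π·5910 = 3.713e+04 rad/s.
Step 2 — Component impedances:
  R: Z = R = 1610 Ω
  L: Z = jωL = j·3.713e+04·0.0484 = 0 + j1797 Ω
Step 3 — Series combination: Z_total = R + L = 1610 + j1797 Ω = 2413∠48.1° Ω.

Z = 1610 + j1797 Ω = 2413∠48.1° Ω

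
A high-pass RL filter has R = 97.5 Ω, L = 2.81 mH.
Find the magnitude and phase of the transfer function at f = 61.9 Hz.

Step 1 — Angular frequency: ω = 2π·61.9 = 388.9 rad/s.
Step 2 — Transfer function: H(jω) = jωL/(R + jωL).
Step 3 — Numerator jωL = j·1.093; denominator R + jωL = 97.5 + j1.093.
Step 4 — H = 0.0001256 + j0.01121.
Step 5 — Magnitude: |H| = 0.01121 (-39.0 dB); phase: φ = 89.4°.

|H| = 0.01121 (-39.0 dB), φ = 89.4°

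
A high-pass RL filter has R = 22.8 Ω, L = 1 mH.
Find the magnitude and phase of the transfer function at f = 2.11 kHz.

Step 1 — Angular frequency: ω = 2π·2110 = 1.326e+04 rad/s.
Step 2 — Transfer function: H(jω) = jωL/(R + jωL).
Step 3 — Numerator jωL = j·13.26; denominator R + jωL = 22.8 + j13.26.
Step 4 — H = 0.2527 + j0.4345.
Step 5 — Magnitude: |H| = 0.5027 (-6.0 dB); phase: φ = 59.8°.

|H| = 0.5027 (-6.0 dB), φ = 59.8°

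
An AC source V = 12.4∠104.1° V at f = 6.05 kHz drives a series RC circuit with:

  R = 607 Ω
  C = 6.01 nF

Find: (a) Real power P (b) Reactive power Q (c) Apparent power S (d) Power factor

Step 1 — Angular frequency: ω = 2π·f = 2π·6050 = 3.801e+04 rad/s.
Step 2 — Component impedances:
  R: Z = R = 607 Ω
  C: Z = 1/(jωC) = -j/(ω·C) = 0 - j4377 Ω
Step 3 — Series combination: Z_total = R + C = 607 - j4377 Ω = 4419∠-82.1° Ω.
Step 4 — Source phasor: V = 12.4∠104.1° V = -3.021 + j12.03 V.
Step 5 — Current: I = V / Z = -0.00279 - j0.0003033 A = 0.002806∠-173.8° A.
Step 6 — Complex power: S = V·I* = 0.004779 - j0.03447 VA.
Step 7 — Real power: P = Re(S) = 0.004779 W.
Step 8 — Reactive power: Q = Im(S) = -0.03447 VAR.
Step 9 — Apparent power: |S| = 0.03479 VA.
Step 10 — Power factor: PF = P/|S| = 0.1374 (leading).

(a) P = 0.004779 W  (b) Q = -0.03447 VAR  (c) S = 0.03479 VA  (d) PF = 0.1374 (leading)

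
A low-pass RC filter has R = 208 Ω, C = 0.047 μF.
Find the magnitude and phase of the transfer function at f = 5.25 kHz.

Step 1 — Angular frequency: ω = 2π·5250 = 3.299e+04 rad/s.
Step 2 — Transfer function: H(jω) = 1/(1 + jωRC).
Step 3 — Denominator: 1 + jωRC = 1 + j·3.299e+04·208·4.7e-08 = 1 + j0.3225.
Step 4 — H = 0.9058 - j0.2921.
Step 5 — Magnitude: |H| = 0.9517 (-0.4 dB); phase: φ = -17.9°.

|H| = 0.9517 (-0.4 dB), φ = -17.9°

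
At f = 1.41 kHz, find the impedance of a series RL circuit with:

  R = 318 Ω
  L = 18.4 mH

Step 1 — Angular frequency: ω = 2π·f = 2π·1410 = 8859 rad/s.
Step 2 — Component impedances:
  R: Z = R = 318 Ω
  L: Z = jωL = j·8859·0.0184 = 0 + j163 Ω
Step 3 — Series combination: Z_total = R + L = 318 + j163 Ω = 357.3∠27.1° Ω.

Z = 318 + j163 Ω = 357.3∠27.1° Ω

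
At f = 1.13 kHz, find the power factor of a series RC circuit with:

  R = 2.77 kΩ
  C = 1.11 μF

Step 1 — Angular frequency: ω = 2π·f = 2π·1130 = 7100 rad/s.
Step 2 — Component impedances:
  R: Z = R = 2770 Ω
  C: Z = 1/(jωC) = -j/(ω·C) = 0 - j126.9 Ω
Step 3 — Series combination: Z_total = R + C = 2770 - j126.9 Ω = 2773∠-2.6° Ω.
Step 4 — Power factor: PF = cos(φ) = Re(Z)/|Z| = 2770/2772.9 = 0.999.
Step 5 — Type: Im(Z) = -126.9 ⇒ leading (phase φ = -2.6°).

PF = 0.999 (leading, φ = -2.6°)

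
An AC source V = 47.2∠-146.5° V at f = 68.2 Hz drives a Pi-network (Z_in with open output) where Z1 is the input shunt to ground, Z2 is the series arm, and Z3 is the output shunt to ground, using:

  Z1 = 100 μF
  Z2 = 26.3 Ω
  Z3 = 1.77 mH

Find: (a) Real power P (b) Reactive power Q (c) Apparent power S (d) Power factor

Step 1 — Angular frequency: ω = 2π·f = 2π·68.2 = 428.5 rad/s.
Step 2 — Component impedances:
  Z1: Z = 1/(jωC) = -j/(ω·C) = 0 - j23.34 Ω
  Z2: Z = R = 26.3 Ω
  Z3: Z = jωL = j·428.5·0.00177 = 0 + j0.7585 Ω
Step 3 — With open output, the series arm Z2 and the output shunt Z3 appear in series to ground: Z2 + Z3 = 26.3 + j0.7585 Ω.
Step 4 — Parallel with input shunt Z1: Z_in = Z1 || (Z2 + Z3) = 11.92 - j13.1 Ω = 17.71∠-47.7° Ω.
Step 5 — Source phasor: V = 47.2∠-146.5° V = -39.36 - j26.05 V.
Step 6 — Current: I = V / Z = -0.4075 - j2.633 A = 2.665∠-98.8° A.
Step 7 — Complex power: S = V·I* = 84.64 - j93.02 VA.
Step 8 — Real power: P = Re(S) = 84.64 W.
Step 9 — Reactive power: Q = Im(S) = -93.02 VAR.
Step 10 — Apparent power: |S| = 125.8 VA.
Step 11 — Power factor: PF = P/|S| = 0.673 (leading).

(a) P = 84.64 W  (b) Q = -93.02 VAR  (c) S = 125.8 VA  (d) PF = 0.673 (leading)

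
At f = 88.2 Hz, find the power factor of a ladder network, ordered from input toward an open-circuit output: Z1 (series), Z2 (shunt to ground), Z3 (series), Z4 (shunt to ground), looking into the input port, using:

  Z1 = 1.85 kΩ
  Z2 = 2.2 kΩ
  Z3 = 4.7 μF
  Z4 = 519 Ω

Step 1 — Angular frequency: ω = 2π·f = 2π·88.2 = 554.2 rad/s.
Step 2 — Component impedances:
  Z1: Z = R = 1850 Ω
  Z2: Z = R = 2200 Ω
  Z3: Z = 1/(jωC) = -j/(ω·C) = 0 - j383.9 Ω
  Z4: Z = R = 519 Ω
Step 3 — Ladder network (open output): work backward from the far end, alternating series and parallel combinations. Z_in = 2305 - j246.4 Ω = 2318∠-6.1° Ω.
Step 4 — Power factor: PF = cos(φ) = Re(Z)/|Z| = 2304.7/2317.9 = 0.9943.
Step 5 — Type: Im(Z) = -246.4 ⇒ leading (phase φ = -6.1°).

PF = 0.9943 (leading, φ = -6.1°)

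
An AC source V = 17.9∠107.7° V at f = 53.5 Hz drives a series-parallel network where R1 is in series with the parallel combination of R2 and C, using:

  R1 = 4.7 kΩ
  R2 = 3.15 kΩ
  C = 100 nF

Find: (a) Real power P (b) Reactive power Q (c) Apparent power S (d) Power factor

Step 1 — Angular frequency: ω = 2π·f = 2π·53.5 = 336.2 rad/s.
Step 2 — Component impedances:
  R1: Z = R = 4700 Ω
  R2: Z = R = 3150 Ω
  C: Z = 1/(jωC) = -j/(ω·C) = 0 - j2.975e+04 Ω
Step 3 — Parallel branch: R2 || C = 1/(1/R2 + 1/C) = 3115 - j329.8 Ω.
Step 4 — Series with R1: Z_total = R1 + (R2 || C) = 7815 - j329.8 Ω = 7822∠-2.4° Ω.
Step 5 — Source phasor: V = 17.9∠107.7° V = -5.442 + j17.05 V.
Step 6 — Current: I = V / Z = -0.0007871 + j0.002149 A = 0.002288∠110.1° A.
Step 7 — Complex power: S = V·I* = 0.04093 - j0.001727 VA.
Step 8 — Real power: P = Re(S) = 0.04093 W.
Step 9 — Reactive power: Q = Im(S) = -0.001727 VAR.
Step 10 — Apparent power: |S| = 0.04096 VA.
Step 11 — Power factor: PF = P/|S| = 0.9991 (leading).

(a) P = 0.04093 W  (b) Q = -0.001727 VAR  (c) S = 0.04096 VA  (d) PF = 0.9991 (leading)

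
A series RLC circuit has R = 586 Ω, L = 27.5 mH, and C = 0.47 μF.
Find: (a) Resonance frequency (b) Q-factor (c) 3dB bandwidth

Step 1 — Resonance: ω₀ = 1/√(LC) = 1/√(0.0275·4.7e-07) = 8796 rad/s.
Step 2 — f₀ = ω₀/(2π) = 1400 Hz.
Step 3 — Series Q: Q = ω₀L/R = 8796·0.0275/586 = 0.4128.
Step 4 — Bandwidth: Δω = ω₀/Q = 2.131e+04 rad/s; BW = Δω/(2π) = 3391 Hz.

(a) f₀ = 1400 Hz  (b) Q = 0.4128  (c) BW = 3391 Hz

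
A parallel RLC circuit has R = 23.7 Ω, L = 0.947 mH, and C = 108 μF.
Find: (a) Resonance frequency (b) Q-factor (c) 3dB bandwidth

Step 1 — Resonance: ω₀ = 1/√(LC) = 1/√(0.000947·0.000108) = 3127 rad/s.
Step 2 — f₀ = ω₀/(2π) = 497.7 Hz.
Step 3 — Parallel Q: Q = R/(ω₀L) = 23.7/(3127·0.000947) = 8.004.
Step 4 — Bandwidth: Δω = ω₀/Q = 390.7 rad/s; BW = Δω/(2π) = 62.18 Hz.

(a) f₀ = 497.7 Hz  (b) Q = 8.004  (c) BW = 62.18 Hz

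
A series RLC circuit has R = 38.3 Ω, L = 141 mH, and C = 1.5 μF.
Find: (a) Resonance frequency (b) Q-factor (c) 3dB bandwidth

Step 1 — Resonance condition Im(Z)=0 gives ω₀ = 1/√(LC).
Step 2 — ω₀ = 1/√(0.141·1.5e-06) = 2174 rad/s.
Step 3 — f₀ = ω₀/(2π) = 346.1 Hz.
Step 4 — Series Q: Q = ω₀L/R = 2174·0.141/38.3 = 8.005.
Step 5 — 3dB bandwidth: Δω = ω₀/Q = 271.6 rad/s; BW = Δω/(2π) = 43.23 Hz.

(a) f₀ = 346.1 Hz  (b) Q = 8.005  (c) BW = 43.23 Hz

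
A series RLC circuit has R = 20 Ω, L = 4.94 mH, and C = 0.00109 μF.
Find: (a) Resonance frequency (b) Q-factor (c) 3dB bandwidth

Step 1 — Resonance condition Im(Z)=0 gives ω₀ = 1/√(LC).
Step 2 — ω₀ = 1/√(0.00494·1.09e-09) = 4.309e+05 rad/s.
Step 3 — f₀ = ω₀/(2π) = 6.859e+04 Hz.
Step 4 — Series Q: Q = ω₀L/R = 4.309e+05·0.00494/20 = 106.4.
Step 5 — 3dB bandwidth: Δω = ω₀/Q = 4049 rad/s; BW = Δω/(2π) = 644.4 Hz.

(a) f₀ = 6.859e+04 Hz  (b) Q = 106.4  (c) BW = 644.4 Hz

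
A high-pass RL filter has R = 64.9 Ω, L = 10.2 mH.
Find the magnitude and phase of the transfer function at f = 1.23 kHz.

Step 1 — Angular frequency: ω = 2π·1230 = 7728 rad/s.
Step 2 — Transfer function: H(jω) = jωL/(R + jωL).
Step 3 — Numerator jωL = j·78.83; denominator R + jωL = 64.9 + j78.83.
Step 4 — H = 0.596 + j0.4907.
Step 5 — Magnitude: |H| = 0.772 (-2.2 dB); phase: φ = 39.5°.

|H| = 0.772 (-2.2 dB), φ = 39.5°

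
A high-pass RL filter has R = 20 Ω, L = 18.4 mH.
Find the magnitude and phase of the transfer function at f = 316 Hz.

Step 1 — Angular frequency: ω = 2π·316 = 1985 rad/s.
Step 2 — Transfer function: H(jω) = jωL/(R + jωL).
Step 3 — Numerator jωL = j·36.53; denominator R + jωL = 20 + j36.53.
Step 4 — H = 0.7694 + j0.4212.
Step 5 — Magnitude: |H| = 0.8772 (-1.1 dB); phase: φ = 28.7°.

|H| = 0.8772 (-1.1 dB), φ = 28.7°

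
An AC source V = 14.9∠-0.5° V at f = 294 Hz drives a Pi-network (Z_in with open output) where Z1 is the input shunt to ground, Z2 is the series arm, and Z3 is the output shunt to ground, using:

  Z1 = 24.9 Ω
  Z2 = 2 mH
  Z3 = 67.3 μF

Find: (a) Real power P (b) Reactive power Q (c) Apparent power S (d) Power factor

Step 1 — Angular frequency: ω = 2π·f = 2π·294 = 1847 rad/s.
Step 2 — Component impedances:
  Z1: Z = R = 24.9 Ω
  Z2: Z = jωL = j·1847·0.002 = 0 + j3.695 Ω
  Z3: Z = 1/(jωC) = -j/(ω·C) = 0 - j8.044 Ω
Step 3 — With open output, the series arm Z2 and the output shunt Z3 appear in series to ground: Z2 + Z3 = 0 - j4.349 Ω.
Step 4 — Parallel with input shunt Z1: Z_in = Z1 || (Z2 + Z3) = 0.7372 - j4.22 Ω = 4.284∠-80.1° Ω.
Step 5 — Source phasor: V = 14.9∠-0.5° V = 14.9 - j0.13 V.
Step 6 — Current: I = V / Z = 0.6283 + j3.421 A = 3.478∠79.6° A.
Step 7 — Complex power: S = V·I* = 8.916 - j51.05 VA.
Step 8 — Real power: P = Re(S) = 8.916 W.
Step 9 — Reactive power: Q = Im(S) = -51.05 VAR.
Step 10 — Apparent power: |S| = 51.82 VA.
Step 11 — Power factor: PF = P/|S| = 0.1721 (leading).

(a) P = 8.916 W  (b) Q = -51.05 VAR  (c) S = 51.82 VA  (d) PF = 0.1721 (leading)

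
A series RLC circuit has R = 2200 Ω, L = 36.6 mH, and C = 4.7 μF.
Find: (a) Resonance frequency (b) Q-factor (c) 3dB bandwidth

Step 1 — Resonance: ω₀ = 1/√(LC) = 1/√(0.0366·4.7e-06) = 2411 rad/s.
Step 2 — f₀ = ω₀/(2π) = 383.7 Hz.
Step 3 — Series Q: Q = ω₀L/R = 2411·0.0366/2200 = 0.04011.
Step 4 — Bandwidth: Δω = ω₀/Q = 6.011e+04 rad/s; BW = Δω/(2π) = 9567 Hz.

(a) f₀ = 383.7 Hz  (b) Q = 0.04011  (c) BW = 9567 Hz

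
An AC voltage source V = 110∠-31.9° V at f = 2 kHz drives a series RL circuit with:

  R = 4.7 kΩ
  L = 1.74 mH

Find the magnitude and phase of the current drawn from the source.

Step 1 — Angular frequency: ω = 2π·f = 2π·2000 = 1.257e+04 rad/s.
Step 2 — Component impedances:
  R: Z = R = 4700 Ω
  L: Z = jωL = j·1.257e+04·0.00174 = 0 + j21.87 Ω
Step 3 — Series combination: Z_total = R + L = 4700 + j21.87 Ω = 4700∠0.3° Ω.
Step 4 — Source phasor: V = 110∠-31.9° V = 93.39 - j58.13 V.
Step 5 — Ohm's law: I = V / Z_total = (93.39 - j58.13) / (4700 + j21.87) = 0.01981 - j0.01246 A.
Step 6 — Convert to polar: |I| = 0.0234 A, ∠I = -32.2°.

I = 0.0234∠-32.2° A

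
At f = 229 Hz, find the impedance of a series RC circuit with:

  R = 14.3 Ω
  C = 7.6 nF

Step 1 — Angular frequency: ω = 2π·f = 2π·229 = 1439 rad/s.
Step 2 — Component impedances:
  R: Z = R = 14.3 Ω
  C: Z = 1/(jωC) = -j/(ω·C) = 0 - j9.145e+04 Ω
Step 3 — Series combination: Z_total = R + C = 14.3 - j9.145e+04 Ω = 9.145e+04∠-90.0° Ω.

Z = 14.3 - j9.145e+04 Ω = 9.145e+04∠-90.0° Ω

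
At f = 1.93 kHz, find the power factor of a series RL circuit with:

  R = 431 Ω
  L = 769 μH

Step 1 — Angular frequency: ω = 2π·f = 2π·1930 = 1.213e+04 rad/s.
Step 2 — Component impedances:
  R: Z = R = 431 Ω
  L: Z = jωL = j·1.213e+04·0.000769 = 0 + j9.325 Ω
Step 3 — Series combination: Z_total = R + L = 431 + j9.325 Ω = 431.1∠1.2° Ω.
Step 4 — Power factor: PF = cos(φ) = Re(Z)/|Z| = 431/431.1 = 0.9998.
Step 5 — Type: Im(Z) = 9.325 ⇒ lagging (phase φ = 1.2°).

PF = 0.9998 (lagging, φ = 1.2°)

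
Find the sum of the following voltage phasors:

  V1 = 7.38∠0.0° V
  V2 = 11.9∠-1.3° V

Step 1 — Convert each phasor to rectangular form:
  V1 = 7.38·(cos(0.0°) + j·sin(0.0°)) = 7.38 V
  V2 = 11.9·(cos(-1.3°) + j·sin(-1.3°)) = 11.9 - j0.27 V
Step 2 — Sum components: V_total = 19.28 - j0.27 V.
Step 3 — Convert to polar: |V_total| = 19.28 V, ∠V_total = -0.8°.

V_total = 19.28∠-0.8° V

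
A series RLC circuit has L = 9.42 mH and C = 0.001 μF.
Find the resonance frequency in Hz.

Step 1 — Resonance condition Im(Z)=0 gives ω₀ = 1/√(LC).
Step 2 — ω₀ = 1/√(0.00942·1e-09) = 3.258e+05 rad/s.
Step 3 — f₀ = ω₀/(2π) = 5.186e+04 Hz.

f₀ = 5.186e+04 Hz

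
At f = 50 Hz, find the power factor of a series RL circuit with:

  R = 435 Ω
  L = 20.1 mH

Step 1 — Angular frequency: ω = 2π·f = 2π·50 = 314.2 rad/s.
Step 2 — Component impedances:
  R: Z = R = 435 Ω
  L: Z = jωL = j·314.2·0.0201 = 0 + j6.315 Ω
Step 3 — Series combination: Z_total = R + L = 435 + j6.315 Ω = 435∠0.8° Ω.
Step 4 — Power factor: PF = cos(φ) = Re(Z)/|Z| = 435/435.05 = 0.9999.
Step 5 — Type: Im(Z) = 6.315 ⇒ lagging (phase φ = 0.8°).

PF = 0.9999 (lagging, φ = 0.8°)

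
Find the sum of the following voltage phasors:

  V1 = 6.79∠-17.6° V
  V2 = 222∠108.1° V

Step 1 — Convert each phasor to rectangular form:
  V1 = 6.79·(cos(-17.6°) + j·sin(-17.6°)) = 6.472 - j2.053 V
  V2 = 222·(cos(108.1°) + j·sin(108.1°)) = -68.97 + j211 V
Step 2 — Sum components: V_total = -62.5 + j209 V.
Step 3 — Convert to polar: |V_total| = 218.1 V, ∠V_total = 106.7°.

V_total = 218.1∠106.7° V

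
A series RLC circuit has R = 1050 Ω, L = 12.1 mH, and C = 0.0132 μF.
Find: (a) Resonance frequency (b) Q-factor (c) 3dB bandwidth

Step 1 — Resonance: ω₀ = 1/√(LC) = 1/√(0.0121·1.32e-08) = 7.913e+04 rad/s.
Step 2 — f₀ = ω₀/(2π) = 1.259e+04 Hz.
Step 3 — Series Q: Q = ω₀L/R = 7.913e+04·0.0121/1050 = 0.9118.
Step 4 — Bandwidth: Δω = ω₀/Q = 8.678e+04 rad/s; BW = Δω/(2π) = 1.381e+04 Hz.

(a) f₀ = 1.259e+04 Hz  (b) Q = 0.9118  (c) BW = 1.381e+04 Hz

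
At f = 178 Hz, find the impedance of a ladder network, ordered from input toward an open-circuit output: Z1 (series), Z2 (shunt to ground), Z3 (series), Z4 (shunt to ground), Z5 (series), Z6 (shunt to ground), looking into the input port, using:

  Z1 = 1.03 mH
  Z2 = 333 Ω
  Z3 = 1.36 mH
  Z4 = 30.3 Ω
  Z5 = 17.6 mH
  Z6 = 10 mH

Step 1 — Angular frequency: ω = 2π·f = 2π·178 = 1118 rad/s.
Step 2 — Component impedances:
  Z1: Z = jωL = j·1118·0.00103 = 0 + j1.152 Ω
  Z2: Z = R = 333 Ω
  Z3: Z = jωL = j·1118·0.00136 = 0 + j1.521 Ω
  Z4: Z = R = 30.3 Ω
  Z5: Z = jωL = j·1118·0.0176 = 0 + j19.68 Ω
  Z6: Z = jωL = j·1118·0.01 = 0 + j11.18 Ω
Step 3 — Ladder network (open output): work backward from the far end, alternating series and parallel combinations. Z_in = 15.47 + j16.34 Ω = 22.51∠46.6° Ω.

Z = 15.47 + j16.34 Ω = 22.51∠46.6° Ω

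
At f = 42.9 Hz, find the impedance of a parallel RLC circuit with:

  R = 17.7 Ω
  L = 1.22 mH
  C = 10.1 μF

Step 1 — Angular frequency: ω = 2π·f = 2π·42.9 = 269.5 rad/s.
Step 2 — Component impedances:
  R: Z = R = 17.7 Ω
  L: Z = jωL = j·269.5·0.00122 = 0 + j0.3288 Ω
  C: Z = 1/(jωC) = -j/(ω·C) = 0 - j367.3 Ω
Step 3 — Parallel combination: 1/Z_total = 1/R + 1/L + 1/C; Z_total = 0.006119 + j0.329 Ω = 0.3291∠88.9° Ω.

Z = 0.006119 + j0.329 Ω = 0.3291∠88.9° Ω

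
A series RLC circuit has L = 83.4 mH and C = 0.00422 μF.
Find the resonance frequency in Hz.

Step 1 — Resonance condition Im(Z)=0 gives ω₀ = 1/√(LC).
Step 2 — ω₀ = 1/√(0.0834·4.22e-09) = 5.33e+04 rad/s.
Step 3 — f₀ = ω₀/(2π) = 8484 Hz.

f₀ = 8484 Hz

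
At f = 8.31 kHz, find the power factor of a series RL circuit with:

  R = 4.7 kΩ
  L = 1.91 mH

Step 1 — Angular frequency: ω = 2π·f = 2π·8310 = 5.221e+04 rad/s.
Step 2 — Component impedances:
  R: Z = R = 4700 Ω
  L: Z = jωL = j·5.221e+04·0.00191 = 0 + j99.73 Ω
Step 3 — Series combination: Z_total = R + L = 4700 + j99.73 Ω = 4701∠1.2° Ω.
Step 4 — Power factor: PF = cos(φ) = Re(Z)/|Z| = 4700/4701 = 0.9998.
Step 5 — Type: Im(Z) = 99.73 ⇒ lagging (phase φ = 1.2°).

PF = 0.9998 (lagging, φ = 1.2°)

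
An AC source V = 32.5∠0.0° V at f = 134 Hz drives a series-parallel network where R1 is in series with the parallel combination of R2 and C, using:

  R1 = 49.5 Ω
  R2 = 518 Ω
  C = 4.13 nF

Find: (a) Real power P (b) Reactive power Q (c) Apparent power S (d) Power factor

Step 1 — Angular frequency: ω = 2π·f = 2π·134 = 841.9 rad/s.
Step 2 — Component impedances:
  R1: Z = R = 49.5 Ω
  R2: Z = R = 518 Ω
  C: Z = 1/(jωC) = -j/(ω·C) = 0 - j2.876e+05 Ω
Step 3 — Parallel branch: R2 || C = 1/(1/R2 + 1/C) = 518 - j0.933 Ω.
Step 4 — Series with R1: Z_total = R1 + (R2 || C) = 567.5 - j0.933 Ω = 567.5∠-0.1° Ω.
Step 5 — Source phasor: V = 32.5∠0.0° V = 32.5 V.
Step 6 — Current: I = V / Z = 0.05727 + j9.416e-05 A = 0.05727∠0.1° A.
Step 7 — Complex power: S = V·I* = 1.861 - j0.00306 VA.
Step 8 — Real power: P = Re(S) = 1.861 W.
Step 9 — Reactive power: Q = Im(S) = -0.00306 VAR.
Step 10 — Apparent power: |S| = 1.861 VA.
Step 11 — Power factor: PF = P/|S| = 1 (leading).

(a) P = 1.861 W  (b) Q = -0.00306 VAR  (c) S = 1.861 VA  (d) PF = 1 (leading)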